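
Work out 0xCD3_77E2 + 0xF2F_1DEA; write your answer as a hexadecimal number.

0x1C0295CC

Add column by column in base 16, right to left:
  2+A = C
  E+E = C carry 1
  7+D+1 = 5 carry 1
  7+1+1 = 9
  3+F = 2 carry 1
  D+2+1 = 0 carry 1
  C+F+1 = C carry 1
  final carry 1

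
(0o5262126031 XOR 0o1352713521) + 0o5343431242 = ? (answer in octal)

First 0o5262126031 XOR 0o1352713521 = 0o4130635510.
Add column by column in base 8, right to left:
  0+2 = 2
  1+4 = 5
  5+2 = 7
  5+1 = 6
  3+3 = 6
  6+4 = 2 carry 1
  0+3+1 = 4
  3+4 = 7
  1+3 = 4
  4+5 = 1 carry 1
  final carry 1

0o11474266752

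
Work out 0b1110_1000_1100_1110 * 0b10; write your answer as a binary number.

0b11101000110011100

Multiply each base-2 digit by 2, carrying:
  0×2 = 0 → write 0
  1×2 = 2 → write 0 carry 1
  1×2+1 = 3 → write 1 carry 1
  1×2+1 = 3 → write 1 carry 1
  0×2+1 = 1 → write 1
  0×2 = 0 → write 0
  1×2 = 2 → write 0 carry 1
  1×2+1 = 3 → write 1 carry 1
  0×2+1 = 1 → write 1
  0×2 = 0 → write 0
  0×2 = 0 → write 0
  1×2 = 2 → write 0 carry 1
  0×2+1 = 1 → write 1
  1×2 = 2 → write 0 carry 1
  1×2+1 = 3 → write 1 carry 1
  1×2+1 = 3 → write 1 carry 1
  remaining carry: 1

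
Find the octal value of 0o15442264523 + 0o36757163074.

Add column by column in base 8, right to left:
  3+4 = 7
  2+7 = 1 carry 1
  5+0+1 = 6
  4+3 = 7
  6+6 = 4 carry 1
  2+1+1 = 4
  2+7 = 1 carry 1
  4+5+1 = 2 carry 1
  4+7+1 = 4 carry 1
  5+6+1 = 4 carry 1
  1+3+1 = 5

0o54421447617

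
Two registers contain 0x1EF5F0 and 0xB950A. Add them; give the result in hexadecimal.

0x2A8AFA

Add column by column in base 16, right to left:
  0+A = A
  F+0 = F
  5+5 = A
  F+9 = 8 carry 1
  E+B+1 = A carry 1
  1+0+1 = 2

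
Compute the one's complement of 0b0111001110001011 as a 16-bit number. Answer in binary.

Invert each bit: 0111001110001011 → 1000110001110100.

0b1000110001110100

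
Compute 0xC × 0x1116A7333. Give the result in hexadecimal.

0xCD0FD6664

Multiply each base-16 digit by 12, carrying:
  3×12 = 36 → write 4 carry 2
  3×12+2 = 38 → write 6 carry 2
  3×12+2 = 38 → write 6 carry 2
  7×12+2 = 86 → write 6 carry 5
  A×12+5 = 125 → write D carry 7
  6×12+7 = 79 → write F carry 4
  1×12+4 = 16 → write 0 carry 1
  1×12+1 = 13 → write D
  1×12 = 12 → write C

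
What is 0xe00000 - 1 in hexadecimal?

The trailing 5 digits are 0, so subtracting 1 borrows through: they become F and the next digit up decrements.

0xdfffff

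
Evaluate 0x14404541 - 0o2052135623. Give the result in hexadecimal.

0x39789ae

0o2052135623 = 0x10a8bb93 in hexadecimal.
Subtract column by column in base 16:
  1-3 → e (borrow)
  4-9-1 → a (borrow)
  5-b-1 → 9 (borrow)
  4-b-1 → 8 (borrow)
  0-8-1 → 7 (borrow)
  4-a-1 → 9 (borrow)
  4-0-1 → 3
  1-1 → 0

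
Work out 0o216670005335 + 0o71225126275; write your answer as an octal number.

0o310115133632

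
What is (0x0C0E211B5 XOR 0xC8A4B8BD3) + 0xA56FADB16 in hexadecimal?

First 0x0C0E211B5 XOR 0xC8A4B8BD3 = 0xC4AA99A66.
Add column by column in base 16, right to left:
  6+6 = C
  6+1 = 7
  A+B = 5 carry 1
  9+D+1 = 7 carry 1
  9+A+1 = 4 carry 1
  A+F+1 = A carry 1
  A+6+1 = 1 carry 1
  4+5+1 = A
  C+A = 6 carry 1
  final carry 1

0x16A1A4757C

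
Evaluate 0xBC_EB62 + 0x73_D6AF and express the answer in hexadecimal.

0x130C211

Add column by column in base 16, right to left:
  2+F = 1 carry 1
  6+A+1 = 1 carry 1
  B+6+1 = 2 carry 1
  E+D+1 = C carry 1
  C+3+1 = 0 carry 1
  B+7+1 = 3 carry 1
  final carry 1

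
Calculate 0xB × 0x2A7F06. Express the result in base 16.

Multiply each base-16 digit by 11, carrying:
  6×11 = 66 → write 2 carry 4
  0×11+4 = 4 → write 4
  F×11 = 165 → write 5 carry 10
  7×11+10 = 87 → write 7 carry 5
  A×11+5 = 115 → write 3 carry 7
  2×11+7 = 29 → write D carry 1
  remaining carry: 1

0x1D37542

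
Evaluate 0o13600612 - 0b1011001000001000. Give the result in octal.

0o13447602

0b1011001000001000 = 0o131010 in octal.
Subtract column by column in base 8:
  2-0 → 2
  1-1 → 0
  6-0 → 6
  0-1 → 7 (borrow)
  0-3-1 → 4 (borrow)
  6-1-1 → 4
  3-0 → 3
  1-0 → 1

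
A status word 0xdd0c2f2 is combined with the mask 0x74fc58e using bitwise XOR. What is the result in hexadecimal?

0xa9f077c

XOR each hex digit independently (no carries):
  d^7=a, d^4=9, 0^f=f, c^c=0, 2^5=7, f^8=7, 2^e=c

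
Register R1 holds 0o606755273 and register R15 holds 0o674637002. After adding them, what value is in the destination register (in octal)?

Add column by column in base 8, right to left:
  3+2 = 5
  7+0 = 7
  2+0 = 2
  5+7 = 4 carry 1
  5+3+1 = 1 carry 1
  7+6+1 = 6 carry 1
  6+4+1 = 3 carry 1
  0+7+1 = 0 carry 1
  6+6+1 = 5 carry 1
  final carry 1

0o1503614275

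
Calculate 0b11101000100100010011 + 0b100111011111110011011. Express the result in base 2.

0b1000100100100010101110

Add column by column in base 2, right to left:
  1+1 = 0 carry 1
  1+1+1 = 1 carry 1
  0+0+1 = 1
  0+1 = 1
  1+1 = 0 carry 1
  0+0+1 = 1
  0+0 = 0
  0+1 = 1
  1+1 = 0 carry 1
  0+1+1 = 0 carry 1
  0+1+1 = 0 carry 1
  1+1+1 = 1 carry 1
  0+1+1 = 0 carry 1
  0+1+1 = 0 carry 1
  0+0+1 = 1
  1+1 = 0 carry 1
  0+1+1 = 0 carry 1
  1+1+1 = 1 carry 1
  1+0+1 = 0 carry 1
  1+0+1 = 0 carry 1
  0+1+1 = 0 carry 1
  final carry 1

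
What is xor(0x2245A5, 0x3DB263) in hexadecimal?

0x1FF7C6

XOR each hex digit independently (no carries):
  2^3=1, 2^D=F, 4^B=F, 5^2=7, A^6=C, 5^3=6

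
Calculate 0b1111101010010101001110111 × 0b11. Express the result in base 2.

0b101110111110111111101100101

Multiply each base-2 digit by 3, carrying:
  1×3 = 3 → write 1 carry 1
  1×3+1 = 4 → write 0 carry 2
  1×3+2 = 5 → write 1 carry 2
  0×3+2 = 2 → write 0 carry 1
  1×3+1 = 4 → write 0 carry 2
  1×3+2 = 5 → write 1 carry 2
  1×3+2 = 5 → write 1 carry 2
  0×3+2 = 2 → write 0 carry 1
  0×3+1 = 1 → write 1
  1×3 = 3 → write 1 carry 1
  0×3+1 = 1 → write 1
  1×3 = 3 → write 1 carry 1
  0×3+1 = 1 → write 1
  1×3 = 3 → write 1 carry 1
  0×3+1 = 1 → write 1
  0×3 = 0 → write 0
  1×3 = 3 → write 1 carry 1
  0×3+1 = 1 → write 1
  1×3 = 3 → write 1 carry 1
  0×3+1 = 1 → write 1
  1×3 = 3 → write 1 carry 1
  1×3+1 = 4 → write 0 carry 2
  1×3+2 = 5 → write 1 carry 2
  1×3+2 = 5 → write 1 carry 2
  1×3+2 = 5 → write 1 carry 2
  remaining carry: 10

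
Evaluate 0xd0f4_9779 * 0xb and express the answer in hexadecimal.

0x8fa828233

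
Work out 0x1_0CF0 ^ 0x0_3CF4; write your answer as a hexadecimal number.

0x13004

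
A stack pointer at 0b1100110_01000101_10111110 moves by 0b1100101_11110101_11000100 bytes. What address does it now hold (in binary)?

0b110011000011101110000010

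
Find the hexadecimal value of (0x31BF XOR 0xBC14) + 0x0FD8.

First 0x31BF XOR 0xBC14 = 0x8DAB.
Add column by column in base 16, right to left:
  B+8 = 3 carry 1
  A+D+1 = 8 carry 1
  D+F+1 = D carry 1
  8+0+1 = 9

0x9D83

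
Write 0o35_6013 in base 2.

Each octal digit is 3 bits: 3=011 5=101 6=110 0=000 1=001 3=011.

0b11101110000001011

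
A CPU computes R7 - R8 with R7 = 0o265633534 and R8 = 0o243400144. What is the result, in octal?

Subtract column by column in base 8:
  4-4 → 0
  3-4 → 7 (borrow)
  5-1-1 → 3
  3-0 → 3
  3-0 → 3
  6-4 → 2
  5-3 → 2
  6-4 → 2
  2-2 → 0

0o22233370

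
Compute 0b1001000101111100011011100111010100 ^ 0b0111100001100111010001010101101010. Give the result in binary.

0b1110100100011011001010110010111110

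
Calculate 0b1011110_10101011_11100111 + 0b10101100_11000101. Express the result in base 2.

0b10111110101100010101100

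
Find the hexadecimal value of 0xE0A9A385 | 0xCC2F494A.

0xECAFEBCF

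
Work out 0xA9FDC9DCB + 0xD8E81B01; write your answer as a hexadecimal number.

0xB78C4B8CC

Add column by column in base 16, right to left:
  B+1 = C
  C+0 = C
  D+B = 8 carry 1
  9+1+1 = B
  C+8 = 4 carry 1
  D+E+1 = C carry 1
  F+8+1 = 8 carry 1
  9+D+1 = 7 carry 1
  A+0+1 = B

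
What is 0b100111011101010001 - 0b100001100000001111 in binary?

0b101111101000010

Subtract column by column in base 2:
  1-1 → 0
  0-1 → 1 (borrow)
  0-1-1 → 0 (borrow)
  0-1-1 → 0 (borrow)
  1-0-1 → 0
  0-0 → 0
  1-0 → 1
  0-0 → 0
  1-0 → 1
  1-0 → 1
  1-0 → 1
  0-1 → 1 (borrow)
  1-1-1 → 1 (borrow)
  1-0-1 → 0
  1-0 → 1
  0-0 → 0
  0-0 → 0
  1-1 → 0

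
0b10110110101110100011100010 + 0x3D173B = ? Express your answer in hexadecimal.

0x318001D

0b10110110101110100011100010 = 0x2DAE8E2 in hexadecimal.
Add column by column in base 16, right to left:
  2+B = D
  E+3 = 1 carry 1
  8+7+1 = 0 carry 1
  E+1+1 = 0 carry 1
  A+D+1 = 8 carry 1
  D+3+1 = 1 carry 1
  2+0+1 = 3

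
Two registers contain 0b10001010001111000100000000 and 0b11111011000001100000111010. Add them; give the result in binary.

Add column by column in base 2, right to left:
  0+0 = 0
  0+1 = 1
  0+0 = 0
  0+1 = 1
  0+1 = 1
  0+1 = 1
  0+0 = 0
  0+0 = 0
  1+0 = 1
  0+0 = 0
  0+0 = 0
  0+1 = 1
  1+1 = 0 carry 1
  1+0+1 = 0 carry 1
  1+0+1 = 0 carry 1
  1+0+1 = 0 carry 1
  0+0+1 = 1
  0+0 = 0
  0+1 = 1
  1+1 = 0 carry 1
  0+0+1 = 1
  1+1 = 0 carry 1
  0+1+1 = 0 carry 1
  0+1+1 = 0 carry 1
  0+1+1 = 0 carry 1
  1+1+1 = 1 carry 1
  final carry 1

0b110000101010000100100111010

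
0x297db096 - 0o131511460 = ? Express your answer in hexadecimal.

0x28171d66

0o131511460 = 0x1669330 in hexadecimal.
Subtract column by column in base 16:
  6-0 → 6
  9-3 → 6
  0-3 → d (borrow)
  b-9-1 → 1
  d-6 → 7
  7-6 → 1
  9-1 → 8
  2-0 → 2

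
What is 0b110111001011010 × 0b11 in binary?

Multiply each base-2 digit by 3, carrying:
  0×3 = 0 → write 0
  1×3 = 3 → write 1 carry 1
  0×3+1 = 1 → write 1
  1×3 = 3 → write 1 carry 1
  1×3+1 = 4 → write 0 carry 2
  0×3+2 = 2 → write 0 carry 1
  1×3+1 = 4 → write 0 carry 2
  0×3+2 = 2 → write 0 carry 1
  0×3+1 = 1 → write 1
  1×3 = 3 → write 1 carry 1
  1×3+1 = 4 → write 0 carry 2
  1×3+2 = 5 → write 1 carry 2
  0×3+2 = 2 → write 0 carry 1
  1×3+1 = 4 → write 0 carry 2
  1×3+2 = 5 → write 1 carry 2
  remaining carry: 10

0b10100101100001110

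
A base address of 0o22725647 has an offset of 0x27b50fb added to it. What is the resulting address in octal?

0o261576242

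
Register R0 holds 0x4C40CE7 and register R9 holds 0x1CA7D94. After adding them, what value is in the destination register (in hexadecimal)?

0x68E8A7B

Add column by column in base 16, right to left:
  7+4 = B
  E+9 = 7 carry 1
  C+D+1 = A carry 1
  0+7+1 = 8
  4+A = E
  C+C = 8 carry 1
  4+1+1 = 6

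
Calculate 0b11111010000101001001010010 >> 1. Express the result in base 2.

0b1111101000010100100101001

Right shift by 1: drop the 1 least-significant bit.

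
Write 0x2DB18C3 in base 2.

0b10110110110001100011000011

Expand each hex digit to 4 bits: 2=0010 D=1101 B=1011 1=0001 8=1000 C=1100 3=0011.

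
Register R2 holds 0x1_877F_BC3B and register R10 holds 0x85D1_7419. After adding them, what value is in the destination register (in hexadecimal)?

0x20D513054

Add column by column in base 16, right to left:
  B+9 = 4 carry 1
  3+1+1 = 5
  C+4 = 0 carry 1
  B+7+1 = 3 carry 1
  F+1+1 = 1 carry 1
  7+D+1 = 5 carry 1
  7+5+1 = D
  8+8 = 0 carry 1
  1+0+1 = 2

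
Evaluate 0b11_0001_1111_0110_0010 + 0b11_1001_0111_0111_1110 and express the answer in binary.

0b1101011011011100000

Add column by column in base 2, right to left:
  0+0 = 0
  1+1 = 0 carry 1
  0+1+1 = 0 carry 1
  0+1+1 = 0 carry 1
  0+1+1 = 0 carry 1
  1+1+1 = 1 carry 1
  1+1+1 = 1 carry 1
  0+0+1 = 1
  1+1 = 0 carry 1
  1+1+1 = 1 carry 1
  1+1+1 = 1 carry 1
  1+0+1 = 0 carry 1
  1+1+1 = 1 carry 1
  0+0+1 = 1
  0+0 = 0
  0+1 = 1
  1+1 = 0 carry 1
  1+1+1 = 1 carry 1
  final carry 1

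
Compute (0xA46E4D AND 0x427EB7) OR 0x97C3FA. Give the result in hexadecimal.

0xA46E4D AND 0x427EB7 = 0x006E05.
Then OR with 0x97C3FA.

0x97EFFF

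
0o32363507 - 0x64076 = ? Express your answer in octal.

0x64076 = 0o1440166 in octal.
Subtract column by column in base 8:
  7-6 → 1
  0-6 → 2 (borrow)
  5-1-1 → 3
  3-0 → 3
  6-4 → 2
  3-4 → 7 (borrow)
  2-1-1 → 0
  3-0 → 3

0o30723321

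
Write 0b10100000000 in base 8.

0o2400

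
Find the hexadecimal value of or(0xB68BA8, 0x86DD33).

0xB6DFBB

OR each hex digit independently (no carries):
  B|8=B, 6|6=6, 8|D=D, B|D=F, A|3=B, 8|3=B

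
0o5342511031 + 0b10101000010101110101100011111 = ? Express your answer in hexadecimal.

0x40957d38

0o5342511031 = 0x2b8a9219 in hexadecimal.
0b10101000010101110101100011111 = 0x150aeb1f in hexadecimal.
Add column by column in base 16, right to left:
  9+f = 8 carry 1
  1+1+1 = 3
  2+b = d
  9+e = 7 carry 1
  a+a+1 = 5 carry 1
  8+0+1 = 9
  b+5 = 0 carry 1
  2+1+1 = 4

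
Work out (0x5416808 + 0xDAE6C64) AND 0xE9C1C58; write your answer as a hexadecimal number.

0x28C1448

Add column by column in base 16, right to left:
  8+4 = C
  0+6 = 6
  8+C = 4 carry 1
  6+6+1 = D
  1+E = F
  4+A = E
  5+D = 2 carry 1
  final carry 1
Sum = 0x12EFD46C; now AND with 0xE9C1C58:
  1&0=0, 2&E=2, E&9=8, F&C=C, D&1=1, 4&C=4, 6&5=4, C&8=8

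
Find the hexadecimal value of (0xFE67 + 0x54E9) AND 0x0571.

0x150

Add column by column in base 16, right to left:
  7+9 = 0 carry 1
  6+E+1 = 5 carry 1
  E+4+1 = 3 carry 1
  F+5+1 = 5 carry 1
  final carry 1
Sum = 0x15350; now AND with 0x0571:
  1&0=0, 5&0=0, 3&5=1, 5&7=5, 0&1=0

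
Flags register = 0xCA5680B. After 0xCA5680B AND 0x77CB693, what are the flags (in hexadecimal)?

0x4242003

AND each hex digit independently (no carries):
  C&7=4, A&7=2, 5&C=4, 6&B=2, 8&6=0, 0&9=0, B&3=3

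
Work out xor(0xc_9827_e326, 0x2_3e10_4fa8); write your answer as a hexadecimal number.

0xea637ac8e

XOR each hex digit independently (no carries):
  c^2=e, 9^3=a, 8^e=6, 2^1=3, 7^0=7, e^4=a, 3^f=c, 2^a=8, 6^8=e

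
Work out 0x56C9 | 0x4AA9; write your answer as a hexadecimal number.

0x5EE9

OR each hex digit independently (no carries):
  5|4=5, 6|A=E, C|A=E, 9|9=9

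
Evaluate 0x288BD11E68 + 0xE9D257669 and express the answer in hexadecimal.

0x3728F694D1

Add column by column in base 16, right to left:
  8+9 = 1 carry 1
  6+6+1 = D
  E+6 = 4 carry 1
  1+7+1 = 9
  1+5 = 6
  D+2 = F
  B+D = 8 carry 1
  8+9+1 = 2 carry 1
  8+E+1 = 7 carry 1
  2+0+1 = 3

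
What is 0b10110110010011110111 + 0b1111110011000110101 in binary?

0b100110100101100101100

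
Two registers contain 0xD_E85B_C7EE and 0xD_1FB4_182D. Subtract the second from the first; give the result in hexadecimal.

0xC8A7AFC1

Subtract column by column in base 16:
  E-D → 1
  E-2 → C
  7-8 → F (borrow)
  C-1-1 → A
  B-4 → 7
  5-B → A (borrow)
  8-F-1 → 8 (borrow)
  E-1-1 → C
  D-D → 0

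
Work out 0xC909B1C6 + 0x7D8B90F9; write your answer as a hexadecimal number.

0x1469542BF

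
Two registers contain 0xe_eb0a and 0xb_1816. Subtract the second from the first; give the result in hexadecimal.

0x3d2f4

Subtract column by column in base 16:
  a-6 → 4
  0-1 → f (borrow)
  b-8-1 → 2
  e-1 → d
  e-b → 3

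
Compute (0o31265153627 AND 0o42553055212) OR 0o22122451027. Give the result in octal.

0o22163451227

0o31265153627 AND 0o42553055212 = 0o00041051202.
Then OR with 0o22122451027.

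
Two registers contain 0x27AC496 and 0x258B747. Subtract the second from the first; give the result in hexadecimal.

Subtract column by column in base 16:
  6-7 → F (borrow)
  9-4-1 → 4
  4-7 → D (borrow)
  C-B-1 → 0
  A-8 → 2
  7-5 → 2
  2-2 → 0

0x220D4F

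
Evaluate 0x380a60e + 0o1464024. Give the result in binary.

0x380a60e = 0b11100000001010011000001110 in binary.
0o1464024 = 0b1100110100000010100 in binary.
Add column by column in base 2, right to left:
  0+0 = 0
  1+0 = 1
  1+1 = 0 carry 1
  1+0+1 = 0 carry 1
  0+1+1 = 0 carry 1
  0+0+1 = 1
  0+0 = 0
  0+0 = 0
  0+0 = 0
  1+0 = 1
  1+0 = 1
  0+1 = 1
  0+0 = 0
  1+1 = 0 carry 1
  0+1+1 = 0 carry 1
  1+0+1 = 0 carry 1
  0+0+1 = 1
  0+1 = 1
  0+1 = 1
  0+0 = 0
  0+0 = 0
  0+0 = 0
  0+0 = 0
  1+0 = 1
  1+0 = 1
  1+0 = 1

0b11100001110000111000100010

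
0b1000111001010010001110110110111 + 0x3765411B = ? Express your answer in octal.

0b1000111001010010001110110110111 = 0o10712216667 in octal.
0x3765411B = 0o6731240433 in octal.
Add column by column in base 8, right to left:
  7+3 = 2 carry 1
  6+3+1 = 2 carry 1
  6+4+1 = 3 carry 1
  6+0+1 = 7
  1+4 = 5
  2+2 = 4
  2+1 = 3
  1+3 = 4
  7+7 = 6 carry 1
  0+6+1 = 7
  1+0 = 1

0o17643457322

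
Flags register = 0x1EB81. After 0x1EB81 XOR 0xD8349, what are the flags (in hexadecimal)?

XOR each hex digit independently (no carries):
  1^D=C, E^8=6, B^3=8, 8^4=C, 1^9=8

0xC68C8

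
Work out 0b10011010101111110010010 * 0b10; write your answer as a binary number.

0b100110101011111100100100

Multiply each base-2 digit by 2, carrying:
  0×2 = 0 → write 0
  1×2 = 2 → write 0 carry 1
  0×2+1 = 1 → write 1
  0×2 = 0 → write 0
  1×2 = 2 → write 0 carry 1
  0×2+1 = 1 → write 1
  0×2 = 0 → write 0
  1×2 = 2 → write 0 carry 1
  1×2+1 = 3 → write 1 carry 1
  1×2+1 = 3 → write 1 carry 1
  1×2+1 = 3 → write 1 carry 1
  1×2+1 = 3 → write 1 carry 1
  1×2+1 = 3 → write 1 carry 1
  0×2+1 = 1 → write 1
  1×2 = 2 → write 0 carry 1
  0×2+1 = 1 → write 1
  1×2 = 2 → write 0 carry 1
  0×2+1 = 1 → write 1
  1×2 = 2 → write 0 carry 1
  1×2+1 = 3 → write 1 carry 1
  0×2+1 = 1 → write 1
  0×2 = 0 → write 0
  1×2 = 2 → write 0 carry 1
  remaining carry: 1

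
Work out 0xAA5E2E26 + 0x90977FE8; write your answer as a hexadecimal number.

Add column by column in base 16, right to left:
  6+8 = E
  2+E = 0 carry 1
  E+F+1 = E carry 1
  2+7+1 = A
  E+7 = 5 carry 1
  5+9+1 = F
  A+0 = A
  A+9 = 3 carry 1
  final carry 1

0x13AF5AE0E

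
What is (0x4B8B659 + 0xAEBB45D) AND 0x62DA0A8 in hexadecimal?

Add column by column in base 16, right to left:
  9+D = 6 carry 1
  5+5+1 = B
  6+4 = A
  B+B = 6 carry 1
  8+B+1 = 4 carry 1
  B+E+1 = A carry 1
  4+A+1 = F
Sum = 0xFA46AB6; now AND with 0x62DA0A8:
  F&6=6, A&2=2, 4&D=4, 6&A=2, A&0=0, B&A=A, 6&8=0

0x62420A0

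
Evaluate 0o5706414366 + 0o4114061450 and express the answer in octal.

0o12022476036

Add column by column in base 8, right to left:
  6+0 = 6
  6+5 = 3 carry 1
  3+4+1 = 0 carry 1
  4+1+1 = 6
  1+6 = 7
  4+0 = 4
  6+4 = 2 carry 1
  0+1+1 = 2
  7+1 = 0 carry 1
  5+4+1 = 2 carry 1
  final carry 1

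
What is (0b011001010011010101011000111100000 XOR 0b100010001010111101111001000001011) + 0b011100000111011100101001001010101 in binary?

0b1010111100001000101001011001000000

First 0b011001010011010101011000111100000 XOR 0b100010001010111101111001000001011 = 0b111011011001101000100001111101011.
Add column by column in base 2, right to left:
  1+1 = 0 carry 1
  1+0+1 = 0 carry 1
  0+1+1 = 0 carry 1
  1+0+1 = 0 carry 1
  0+1+1 = 0 carry 1
  1+0+1 = 0 carry 1
  1+1+1 = 1 carry 1
  1+0+1 = 0 carry 1
  1+0+1 = 0 carry 1
  1+1+1 = 1 carry 1
  0+0+1 = 1
  0+0 = 0
  0+1 = 1
  0+0 = 0
  1+1 = 0 carry 1
  0+0+1 = 1
  0+0 = 0
  0+1 = 1
  1+1 = 0 carry 1
  0+1+1 = 0 carry 1
  1+0+1 = 0 carry 1
  1+1+1 = 1 carry 1
  0+1+1 = 0 carry 1
  0+1+1 = 0 carry 1
  1+0+1 = 0 carry 1
  1+0+1 = 0 carry 1
  0+0+1 = 1
  1+0 = 1
  1+0 = 1
  0+1 = 1
  1+1 = 0 carry 1
  1+1+1 = 1 carry 1
  1+0+1 = 0 carry 1
  final carry 1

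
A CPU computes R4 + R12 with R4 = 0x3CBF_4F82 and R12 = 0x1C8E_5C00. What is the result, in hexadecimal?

Add column by column in base 16, right to left:
  2+0 = 2
  8+0 = 8
  F+C = B carry 1
  4+5+1 = A
  F+E = D carry 1
  B+8+1 = 4 carry 1
  C+C+1 = 9 carry 1
  3+1+1 = 5

0x594DAB82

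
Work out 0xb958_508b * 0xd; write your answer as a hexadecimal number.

0x9697c170f

Multiply each base-16 digit by 13, carrying:
  b×13 = 143 → write f carry 8
  8×13+8 = 112 → write 0 carry 7
  0×13+7 = 7 → write 7
  5×13 = 65 → write 1 carry 4
  8×13+4 = 108 → write c carry 6
  5×13+6 = 71 → write 7 carry 4
  9×13+4 = 121 → write 9 carry 7
  b×13+7 = 150 → write 6 carry 9
  remaining carry: 9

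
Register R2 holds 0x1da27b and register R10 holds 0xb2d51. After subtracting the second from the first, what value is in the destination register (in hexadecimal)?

0x12752a

Subtract column by column in base 16:
  b-1 → a
  7-5 → 2
  2-d → 5 (borrow)
  a-2-1 → 7
  d-b → 2
  1-0 → 1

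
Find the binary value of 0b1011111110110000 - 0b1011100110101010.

Subtract column by column in base 2:
  0-0 → 0
  0-1 → 1 (borrow)
  0-0-1 → 1 (borrow)
  0-1-1 → 0 (borrow)
  1-0-1 → 0
  1-1 → 0
  0-0 → 0
  1-1 → 0
  1-1 → 0
  1-0 → 1
  1-0 → 1
  1-1 → 0
  1-1 → 0
  1-1 → 0
  0-0 → 0
  1-1 → 0

0b11000000110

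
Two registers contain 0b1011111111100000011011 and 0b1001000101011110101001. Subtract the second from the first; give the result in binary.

0b10111010000001110010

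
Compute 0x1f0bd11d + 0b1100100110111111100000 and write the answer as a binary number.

0x1f0bd11d = 0b11111000010111101000100011101 in binary.
Add column by column in base 2, right to left:
  1+0 = 1
  0+0 = 0
  1+0 = 1
  1+0 = 1
  1+0 = 1
  0+1 = 1
  0+1 = 1
  0+1 = 1
  1+1 = 0 carry 1
  0+1+1 = 0 carry 1
  0+1+1 = 0 carry 1
  0+1+1 = 0 carry 1
  1+0+1 = 0 carry 1
  0+1+1 = 0 carry 1
  1+1+1 = 1 carry 1
  1+0+1 = 0 carry 1
  1+0+1 = 0 carry 1
  1+1+1 = 1 carry 1
  0+0+1 = 1
  1+0 = 1
  0+1 = 1
  0+1 = 1
  0+0 = 0
  0+0 = 0
  1+0 = 1
  1+0 = 1
  1+0 = 1
  1+0 = 1
  1+0 = 1

0b11111001111100100000011111101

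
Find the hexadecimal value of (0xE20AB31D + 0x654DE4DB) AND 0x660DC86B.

0x46088068

Add column by column in base 16, right to left:
  D+B = 8 carry 1
  1+D+1 = F
  3+4 = 7
  B+E = 9 carry 1
  A+D+1 = 8 carry 1
  0+4+1 = 5
  2+5 = 7
  E+6 = 4 carry 1
  final carry 1
Sum = 0x1475897F8; now AND with 0x660DC86B:
  1&0=0, 4&6=4, 7&6=6, 5&0=0, 8&D=8, 9&C=8, 7&8=0, F&6=6, 8&B=8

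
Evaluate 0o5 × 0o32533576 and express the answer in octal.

Multiply each base-8 digit by 5, carrying:
  6×5 = 30 → write 6 carry 3
  7×5+3 = 38 → write 6 carry 4
  5×5+4 = 29 → write 5 carry 3
  3×5+3 = 18 → write 2 carry 2
  3×5+2 = 17 → write 1 carry 2
  5×5+2 = 27 → write 3 carry 3
  2×5+3 = 13 → write 5 carry 1
  3×5+1 = 16 → write 0 carry 2
  remaining carry: 2

0o205312566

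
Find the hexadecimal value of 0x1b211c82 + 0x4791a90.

0x1f9a3712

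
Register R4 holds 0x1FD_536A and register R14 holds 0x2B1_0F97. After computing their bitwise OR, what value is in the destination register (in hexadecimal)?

0x3FD5FFF

OR each hex digit independently (no carries):
  1|2=3, F|B=F, D|1=D, 5|0=5, 3|F=F, 6|9=F, A|7=F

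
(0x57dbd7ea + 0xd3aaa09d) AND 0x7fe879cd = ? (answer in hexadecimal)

0x2b807885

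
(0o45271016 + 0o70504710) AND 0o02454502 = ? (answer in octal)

0o454502

Add column by column in base 8, right to left:
  6+0 = 6
  1+1 = 2
  0+7 = 7
  1+4 = 5
  7+0 = 7
  2+5 = 7
  5+0 = 5
  4+7 = 3 carry 1
  final carry 1
Sum = 0o135775726; now AND with 0o02454502:
  1&0=0, 3&0=0, 5&2=0, 7&4=4, 7&5=5, 5&4=4, 7&5=5, 2&0=0, 6&2=2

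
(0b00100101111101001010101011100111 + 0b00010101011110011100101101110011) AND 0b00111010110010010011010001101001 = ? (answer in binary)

0b111010010010000011010001001000

Add column by column in base 2, right to left:
  1+1 = 0 carry 1
  1+1+1 = 1 carry 1
  1+0+1 = 0 carry 1
  0+0+1 = 1
  0+1 = 1
  1+1 = 0 carry 1
  1+1+1 = 1 carry 1
  1+0+1 = 0 carry 1
  0+1+1 = 0 carry 1
  1+1+1 = 1 carry 1
  0+0+1 = 1
  1+1 = 0 carry 1
  0+0+1 = 1
  1+0 = 1
  0+1 = 1
  1+1 = 0 carry 1
  0+1+1 = 0 carry 1
  0+0+1 = 1
  1+0 = 1
  0+1 = 1
  1+1 = 0 carry 1
  1+1+1 = 1 carry 1
  1+1+1 = 1 carry 1
  1+0+1 = 0 carry 1
  1+1+1 = 1 carry 1
  0+0+1 = 1
  1+1 = 0 carry 1
  0+0+1 = 1
  0+1 = 1
  1+0 = 1
Sum = 0b111011011011100111011001011010; now AND with 0b00111010110010010011010001101001:
  00111011011011100111011001011010
& 00111010110010010011010001101001
= 00111010010010000011010001001000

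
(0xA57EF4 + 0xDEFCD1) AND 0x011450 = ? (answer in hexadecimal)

Add column by column in base 16, right to left:
  4+1 = 5
  F+D = C carry 1
  E+C+1 = B carry 1
  7+F+1 = 7 carry 1
  5+E+1 = 4 carry 1
  A+D+1 = 8 carry 1
  final carry 1
Sum = 0x1847BC5; now AND with 0x011450:
  1&0=0, 8&0=0, 4&1=0, 7&1=1, B&4=0, C&5=4, 5&0=0

0x1040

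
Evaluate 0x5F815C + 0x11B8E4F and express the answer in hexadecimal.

Add column by column in base 16, right to left:
  C+F = B carry 1
  5+4+1 = A
  1+E = F
  8+8 = 0 carry 1
  F+B+1 = B carry 1
  5+1+1 = 7
  0+1 = 1

0x17B0FAB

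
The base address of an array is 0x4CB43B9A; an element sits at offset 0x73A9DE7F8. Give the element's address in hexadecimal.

0x787522392

Add column by column in base 16, right to left:
  A+8 = 2 carry 1
  9+F+1 = 9 carry 1
  B+7+1 = 3 carry 1
  3+E+1 = 2 carry 1
  4+D+1 = 2 carry 1
  B+9+1 = 5 carry 1
  C+A+1 = 7 carry 1
  4+3+1 = 8
  0+7 = 7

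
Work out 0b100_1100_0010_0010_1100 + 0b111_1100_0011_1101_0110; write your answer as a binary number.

0b11001000011000000010

Add column by column in base 2, right to left:
  0+0 = 0
  0+1 = 1
  1+1 = 0 carry 1
  1+0+1 = 0 carry 1
  0+1+1 = 0 carry 1
  1+0+1 = 0 carry 1
  0+1+1 = 0 carry 1
  0+1+1 = 0 carry 1
  0+1+1 = 0 carry 1
  1+1+1 = 1 carry 1
  0+0+1 = 1
  0+0 = 0
  0+0 = 0
  0+0 = 0
  1+1 = 0 carry 1
  1+1+1 = 1 carry 1
  0+1+1 = 0 carry 1
  0+1+1 = 0 carry 1
  1+1+1 = 1 carry 1
  final carry 1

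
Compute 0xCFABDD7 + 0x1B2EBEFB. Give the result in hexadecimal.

0x28297CD2

Add column by column in base 16, right to left:
  7+B = 2 carry 1
  D+F+1 = D carry 1
  D+E+1 = C carry 1
  B+B+1 = 7 carry 1
  A+E+1 = 9 carry 1
  F+2+1 = 2 carry 1
  C+B+1 = 8 carry 1
  0+1+1 = 2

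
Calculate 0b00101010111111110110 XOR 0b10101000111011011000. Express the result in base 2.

XOR bit by bit (1 where the bits differ):
  00101010111111110110
^ 10101000111011011000
= 10000010000100101110

0b10000010000100101110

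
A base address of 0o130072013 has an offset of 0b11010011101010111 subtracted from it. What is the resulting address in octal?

0b11010011101010111 = 0o323527 in octal.
Subtract column by column in base 8:
  3-7 → 4 (borrow)
  1-2-1 → 6 (borrow)
  0-5-1 → 2 (borrow)
  2-3-1 → 6 (borrow)
  7-2-1 → 4
  0-3 → 5 (borrow)
  0-0-1 → 7 (borrow)
  3-0-1 → 2
  1-0 → 1

0o127546264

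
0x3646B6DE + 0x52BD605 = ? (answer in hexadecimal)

Add column by column in base 16, right to left:
  E+5 = 3 carry 1
  D+0+1 = E
  6+6 = C
  B+D = 8 carry 1
  6+B+1 = 2 carry 1
  4+2+1 = 7
  6+5 = B
  3+0 = 3

0x3B728CE3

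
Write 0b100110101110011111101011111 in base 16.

Group the bits into nibbles: 0100 1101 0111 0011 1111 0101 1111 → 4D73F5F.

0x4D73F5F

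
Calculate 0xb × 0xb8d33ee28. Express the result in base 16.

Multiply each base-16 digit by 11, carrying:
  8×11 = 88 → write 8 carry 5
  2×11+5 = 27 → write b carry 1
  e×11+1 = 155 → write b carry 9
  e×11+9 = 163 → write 3 carry 10
  3×11+10 = 43 → write b carry 2
  3×11+2 = 35 → write 3 carry 2
  d×11+2 = 145 → write 1 carry 9
  8×11+9 = 97 → write 1 carry 6
  b×11+6 = 127 → write f carry 7
  remaining carry: 7

0x7f113b3bb8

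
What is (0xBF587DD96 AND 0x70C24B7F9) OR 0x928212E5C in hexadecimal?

0xBF587DD96 AND 0x70C24B7F9 = 0x304049590.
Then OR with 0x928212E5C.

0xB2C25BFDC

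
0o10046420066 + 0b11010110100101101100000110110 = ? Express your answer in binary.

0o10046420066 = 0b1000000100110100010000000110110 in binary.
Add column by column in base 2, right to left:
  0+0 = 0
  1+1 = 0 carry 1
  1+1+1 = 1 carry 1
  0+0+1 = 1
  1+1 = 0 carry 1
  1+1+1 = 1 carry 1
  0+0+1 = 1
  0+0 = 0
  0+0 = 0
  0+0 = 0
  0+0 = 0
  0+1 = 1
  0+1 = 1
  1+0 = 1
  0+1 = 1
  0+1 = 1
  0+0 = 0
  1+1 = 0 carry 1
  0+0+1 = 1
  1+0 = 1
  1+1 = 0 carry 1
  0+0+1 = 1
  0+1 = 1
  1+1 = 0 carry 1
  0+0+1 = 1
  0+1 = 1
  0+0 = 0
  0+1 = 1
  0+1 = 1
  0+0 = 0
  1+0 = 1

0b1011011011011001111100001101100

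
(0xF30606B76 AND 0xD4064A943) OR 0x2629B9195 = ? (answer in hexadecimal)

0xF62FBB9D7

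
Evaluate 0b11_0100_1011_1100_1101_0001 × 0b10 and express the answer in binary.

0b11010010111100110100010

Multiply each base-2 digit by 2, carrying:
  1×2 = 2 → write 0 carry 1
  0×2+1 = 1 → write 1
  0×2 = 0 → write 0
  0×2 = 0 → write 0
  1×2 = 2 → write 0 carry 1
  0×2+1 = 1 → write 1
  1×2 = 2 → write 0 carry 1
  1×2+1 = 3 → write 1 carry 1
  0×2+1 = 1 → write 1
  0×2 = 0 → write 0
  1×2 = 2 → write 0 carry 1
  1×2+1 = 3 → write 1 carry 1
  1×2+1 = 3 → write 1 carry 1
  1×2+1 = 3 → write 1 carry 1
  0×2+1 = 1 → write 1
  1×2 = 2 → write 0 carry 1
  0×2+1 = 1 → write 1
  0×2 = 0 → write 0
  1×2 = 2 → write 0 carry 1
  0×2+1 = 1 → write 1
  1×2 = 2 → write 0 carry 1
  1×2+1 = 3 → write 1 carry 1
  remaining carry: 1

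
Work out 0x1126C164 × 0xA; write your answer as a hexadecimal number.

Multiply each base-16 digit by 10, carrying:
  4×10 = 40 → write 8 carry 2
  6×10+2 = 62 → write E carry 3
  1×10+3 = 13 → write D
  C×10 = 120 → write 8 carry 7
  6×10+7 = 67 → write 3 carry 4
  2×10+4 = 24 → write 8 carry 1
  1×10+1 = 11 → write B
  1×10 = 10 → write A

0xAB838DE8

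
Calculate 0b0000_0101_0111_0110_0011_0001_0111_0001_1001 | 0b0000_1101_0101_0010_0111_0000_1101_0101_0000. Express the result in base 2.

OR bit by bit (1 where either bit is 1):
  000001010111011000110001011100011001
| 000011010101001001110000110101010000
= 000011010111011001110001111101011001

0b000011010111011001110001111101011001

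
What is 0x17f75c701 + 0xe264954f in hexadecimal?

0x261da5c50

Add column by column in base 16, right to left:
  1+f = 0 carry 1
  0+4+1 = 5
  7+5 = c
  c+9 = 5 carry 1
  5+4+1 = a
  7+6 = d
  f+2 = 1 carry 1
  7+e+1 = 6 carry 1
  1+0+1 = 2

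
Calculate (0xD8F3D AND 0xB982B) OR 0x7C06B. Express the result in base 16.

0xFC86B

0xD8F3D AND 0xB982B = 0x98829.
Then OR with 0x7C06B.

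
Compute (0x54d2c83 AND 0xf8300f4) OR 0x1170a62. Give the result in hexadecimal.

0x54d2c83 AND 0xf8300f4 = 0x5010080.
Then OR with 0x1170a62.

0x5170ae2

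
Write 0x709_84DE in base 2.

0b111000010011000010011011110

Expand each hex digit to 4 bits: 7=0111 0=0000 9=1001 8=1000 4=0100 D=1101 E=1110.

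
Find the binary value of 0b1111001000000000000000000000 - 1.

The trailing 21 digits are 0, so subtracting 1 borrows through: they become 1 and the next digit up decrements.

0b1111000111111111111111111111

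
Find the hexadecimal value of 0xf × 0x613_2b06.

0x5b1f855a

Multiply each base-16 digit by 15, carrying:
  6×15 = 90 → write a carry 5
  0×15+5 = 5 → write 5
  b×15 = 165 → write 5 carry 10
  2×15+10 = 40 → write 8 carry 2
  3×15+2 = 47 → write f carry 2
  1×15+2 = 17 → write 1 carry 1
  6×15+1 = 91 → write b carry 5
  remaining carry: 5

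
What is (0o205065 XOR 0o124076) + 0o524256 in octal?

0o1045271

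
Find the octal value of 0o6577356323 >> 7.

0o32775671

7 bits is not a whole number of base-8 digits; in binary: 110101111111011101110011010011 >> 7 = 11010111111101110111001.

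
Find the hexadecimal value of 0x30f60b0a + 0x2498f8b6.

0x558f03c0

Add column by column in base 16, right to left:
  a+6 = 0 carry 1
  0+b+1 = c
  b+8 = 3 carry 1
  0+f+1 = 0 carry 1
  6+8+1 = f
  f+9 = 8 carry 1
  0+4+1 = 5
  3+2 = 5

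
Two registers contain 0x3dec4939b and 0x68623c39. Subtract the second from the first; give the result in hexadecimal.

0x376625762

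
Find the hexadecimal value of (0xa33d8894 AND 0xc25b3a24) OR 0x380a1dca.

0xba1b1dce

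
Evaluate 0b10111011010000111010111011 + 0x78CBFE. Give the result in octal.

0o331355271

0b10111011010000111010111011 = 0o273207273 in octal.
0x78CBFE = 0o36145776 in octal.
Add column by column in base 8, right to left:
  3+6 = 1 carry 1
  7+7+1 = 7 carry 1
  2+7+1 = 2 carry 1
  7+5+1 = 5 carry 1
  0+4+1 = 5
  2+1 = 3
  3+6 = 1 carry 1
  7+3+1 = 3 carry 1
  2+0+1 = 3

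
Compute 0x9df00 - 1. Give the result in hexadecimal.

The trailing 2 digits are 0, so subtracting 1 borrows through: they become F and the next digit up decrements.

0x9deff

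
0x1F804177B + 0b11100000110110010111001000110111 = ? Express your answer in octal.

0o133067304662

0x1F804177B = 0o77001013573 in octal.
0b11100000110110010111001000110111 = 0o34066271067 in octal.
Add column by column in base 8, right to left:
  3+7 = 2 carry 1
  7+6+1 = 6 carry 1
  5+0+1 = 6
  3+1 = 4
  1+7 = 0 carry 1
  0+2+1 = 3
  1+6 = 7
  0+6 = 6
  0+0 = 0
  7+4 = 3 carry 1
  7+3+1 = 3 carry 1
  final carry 1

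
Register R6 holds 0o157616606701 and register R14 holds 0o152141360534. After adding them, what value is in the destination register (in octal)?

Add column by column in base 8, right to left:
  1+4 = 5
  0+3 = 3
  7+5 = 4 carry 1
  6+0+1 = 7
  0+6 = 6
  6+3 = 1 carry 1
  6+1+1 = 0 carry 1
  1+4+1 = 6
  6+1 = 7
  7+2 = 1 carry 1
  5+5+1 = 3 carry 1
  1+1+1 = 3

0o331760167435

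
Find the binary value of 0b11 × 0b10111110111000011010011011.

0b1000111100101001001111010001

Multiply each base-2 digit by 3, carrying:
  1×3 = 3 → write 1 carry 1
  1×3+1 = 4 → write 0 carry 2
  0×3+2 = 2 → write 0 carry 1
  1×3+1 = 4 → write 0 carry 2
  1×3+2 = 5 → write 1 carry 2
  0×3+2 = 2 → write 0 carry 1
  0×3+1 = 1 → write 1
  1×3 = 3 → write 1 carry 1
  0×3+1 = 1 → write 1
  1×3 = 3 → write 1 carry 1
  1×3+1 = 4 → write 0 carry 2
  0×3+2 = 2 → write 0 carry 1
  0×3+1 = 1 → write 1
  0×3 = 0 → write 0
  0×3 = 0 → write 0
  1×3 = 3 → write 1 carry 1
  1×3+1 = 4 → write 0 carry 2
  1×3+2 = 5 → write 1 carry 2
  0×3+2 = 2 → write 0 carry 1
  1×3+1 = 4 → write 0 carry 2
  1×3+2 = 5 → write 1 carry 2
  1×3+2 = 5 → write 1 carry 2
  1×3+2 = 5 → write 1 carry 2
  1×3+2 = 5 → write 1 carry 2
  0×3+2 = 2 → write 0 carry 1
  1×3+1 = 4 → write 0 carry 2
  remaining carry: 10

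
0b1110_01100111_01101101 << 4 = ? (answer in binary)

Left shift by 4: append 4 zero bits.

0b111001100111011011010000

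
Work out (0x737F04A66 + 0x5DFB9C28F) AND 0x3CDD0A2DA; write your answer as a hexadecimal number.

Add column by column in base 16, right to left:
  6+F = 5 carry 1
  6+8+1 = F
  A+2 = C
  4+C = 0 carry 1
  0+9+1 = A
  F+B = A carry 1
  7+F+1 = 7 carry 1
  3+D+1 = 1 carry 1
  7+5+1 = D
Sum = 0xD17AA0CF5; now AND with 0x3CDD0A2DA:
  D&3=1, 1&C=0, 7&D=5, A&D=8, A&0=0, 0&A=0, C&2=0, F&D=D, 5&A=0

0x1058000D0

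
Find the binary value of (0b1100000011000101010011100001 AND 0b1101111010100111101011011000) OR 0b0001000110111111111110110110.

0b1101000110111111111111110110

0b1100000011000101010011100001 AND 0b1101111010100111101011011000 = 0b1100000010000101000011000000.
Then OR with 0b0001000110111111111110110110.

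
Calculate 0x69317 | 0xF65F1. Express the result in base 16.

0xFF7F7

OR each hex digit independently (no carries):
  6|F=F, 9|6=F, 3|5=7, 1|F=F, 7|1=7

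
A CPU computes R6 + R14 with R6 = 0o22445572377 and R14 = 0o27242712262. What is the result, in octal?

0o51710504661

Add column by column in base 8, right to left:
  7+2 = 1 carry 1
  7+6+1 = 6 carry 1
  3+2+1 = 6
  2+2 = 4
  7+1 = 0 carry 1
  5+7+1 = 5 carry 1
  5+2+1 = 0 carry 1
  4+4+1 = 1 carry 1
  4+2+1 = 7
  2+7 = 1 carry 1
  2+2+1 = 5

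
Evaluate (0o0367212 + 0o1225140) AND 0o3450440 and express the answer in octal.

Add column by column in base 8, right to left:
  2+0 = 2
  1+4 = 5
  2+1 = 3
  7+5 = 4 carry 1
  6+2+1 = 1 carry 1
  3+2+1 = 6
  0+1 = 1
Sum = 0o1614352; now AND with 0o3450440:
  1&3=1, 6&4=4, 1&5=1, 4&0=0, 3&4=0, 5&4=4, 2&0=0

0o1410040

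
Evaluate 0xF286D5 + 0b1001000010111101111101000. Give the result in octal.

0xF286D5 = 0o74503325 in octal.
0b1001000010111101111101000 = 0o110275750 in octal.
Add column by column in base 8, right to left:
  5+0 = 5
  2+5 = 7
  3+7 = 2 carry 1
  3+5+1 = 1 carry 1
  0+7+1 = 0 carry 1
  5+2+1 = 0 carry 1
  4+0+1 = 5
  7+1 = 0 carry 1
  0+1+1 = 2

0o205001275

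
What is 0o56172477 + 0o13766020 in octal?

0o72160517

Add column by column in base 8, right to left:
  7+0 = 7
  7+2 = 1 carry 1
  4+0+1 = 5
  2+6 = 0 carry 1
  7+6+1 = 6 carry 1
  1+7+1 = 1 carry 1
  6+3+1 = 2 carry 1
  5+1+1 = 7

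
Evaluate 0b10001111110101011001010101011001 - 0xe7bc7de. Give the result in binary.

0b10000001010110011100110101111011

0xe7bc7de = 0b1110011110111100011111011110 in binary.
Subtract column by column in base 2:
  1-0 → 1
  0-1 → 1 (borrow)
  0-1-1 → 0 (borrow)
  1-1-1 → 1 (borrow)
  1-1-1 → 1 (borrow)
  0-0-1 → 1 (borrow)
  1-1-1 → 1 (borrow)
  0-1-1 → 0 (borrow)
  1-1-1 → 1 (borrow)
  0-1-1 → 0 (borrow)
  1-1-1 → 1 (borrow)
  0-0-1 → 1 (borrow)
  1-0-1 → 0
  0-0 → 0
  0-1 → 1 (borrow)
  1-1-1 → 1 (borrow)
  1-1-1 → 1 (borrow)
  0-1-1 → 0 (borrow)
  1-0-1 → 0
  0-1 → 1 (borrow)
  1-1-1 → 1 (borrow)
  0-1-1 → 0 (borrow)
  1-1-1 → 1 (borrow)
  1-0-1 → 0
  1-0 → 1
  1-1 → 0
  1-1 → 0
  1-1 → 0
  0-0 → 0
  0-0 → 0
  0-0 → 0
  1-0 → 1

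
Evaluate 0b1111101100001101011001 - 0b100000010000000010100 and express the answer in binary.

Subtract column by column in base 2:
  1-0 → 1
  0-0 → 0
  0-1 → 1 (borrow)
  1-0-1 → 0
  1-1 → 0
  0-0 → 0
  1-0 → 1
  0-0 → 0
  1-0 → 1
  1-0 → 1
  0-0 → 0
  0-0 → 0
  0-0 → 0
  0-1 → 1 (borrow)
  1-0-1 → 0
  1-0 → 1
  0-0 → 0
  1-0 → 1
  1-0 → 1
  1-0 → 1
  1-1 → 0
  1-0 → 1

0b1011101010001101000101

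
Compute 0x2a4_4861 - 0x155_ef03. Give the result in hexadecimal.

0x14e595e

Subtract column by column in base 16:
  1-3 → e (borrow)
  6-0-1 → 5
  8-f → 9 (borrow)
  4-e-1 → 5 (borrow)
  4-5-1 → e (borrow)
  a-5-1 → 4
  2-1 → 1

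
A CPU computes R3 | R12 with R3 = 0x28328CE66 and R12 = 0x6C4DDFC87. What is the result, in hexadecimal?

0x6C7FDFEE7

OR each hex digit independently (no carries):
  2|6=6, 8|C=C, 3|4=7, 2|D=F, 8|D=D, C|F=F, E|C=E, 6|8=E, 6|7=7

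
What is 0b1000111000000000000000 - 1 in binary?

The trailing 15 digits are 0, so subtracting 1 borrows through: they become 1 and the next digit up decrements.

0b1000110111111111111111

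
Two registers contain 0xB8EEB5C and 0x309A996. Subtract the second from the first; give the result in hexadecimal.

Subtract column by column in base 16:
  C-6 → 6
  5-9 → C (borrow)
  B-9-1 → 1
  E-A → 4
  E-9 → 5
  8-0 → 8
  B-3 → 8

0x88541C6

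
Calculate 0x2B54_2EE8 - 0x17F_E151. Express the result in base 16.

Subtract column by column in base 16:
  8-1 → 7
  E-5 → 9
  E-1 → D
  2-E → 4 (borrow)
  4-F-1 → 4 (borrow)
  5-7-1 → D (borrow)
  B-1-1 → 9
  2-0 → 2

0x29D44D97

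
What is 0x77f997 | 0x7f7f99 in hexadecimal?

0x7fff9f

OR each hex digit independently (no carries):
  7|7=7, 7|f=f, f|7=f, 9|f=f, 9|9=9, 7|9=f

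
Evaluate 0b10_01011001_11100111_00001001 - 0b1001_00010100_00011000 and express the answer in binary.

0b10010100001101001011110001

Subtract column by column in base 2:
  1-0 → 1
  0-0 → 0
  0-0 → 0
  1-1 → 0
  0-1 → 1 (borrow)
  0-0-1 → 1 (borrow)
  0-0-1 → 1 (borrow)
  0-0-1 → 1 (borrow)
  1-0-1 → 0
  1-0 → 1
  1-1 → 0
  0-0 → 0
  0-1 → 1 (borrow)
  1-0-1 → 0
  1-0 → 1
  1-0 → 1
  1-1 → 0
  0-0 → 0
  0-0 → 0
  1-1 → 0
  1-0 → 1
  0-0 → 0
  1-0 → 1
  0-0 → 0
  0-0 → 0
  1-0 → 1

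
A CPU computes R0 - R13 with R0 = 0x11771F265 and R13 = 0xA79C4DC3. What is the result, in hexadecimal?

0x6FD5A4A2

Subtract column by column in base 16:
  5-3 → 2
  6-C → A (borrow)
  2-D-1 → 4 (borrow)
  F-4-1 → A
  1-C → 5 (borrow)
  7-9-1 → D (borrow)
  7-7-1 → F (borrow)
  1-A-1 → 6 (borrow)
  1-0-1 → 0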